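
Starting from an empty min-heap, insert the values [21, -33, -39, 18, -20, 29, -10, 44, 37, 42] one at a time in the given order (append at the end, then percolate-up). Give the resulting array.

[-39, -20, -33, 21, 18, 29, -10, 44, 37, 42]

Insert 21:
  append 21 at index 0 → [21] (no swap needed)
Insert -33:
  append -33 at index 1 → [21, -33]
  -33 < parent 21 at index 0, swap → [-33, 21]
Insert -39:
  append -39 at index 2 → [-33, 21, -39]
  -39 < parent -33 at index 0, swap → [-39, 21, -33]
Insert 18:
  append 18 at index 3 → [-39, 21, -33, 18]
  18 < parent 21 at index 1, swap → [-39, 18, -33, 21]
Insert -20:
  append -20 at index 4 → [-39, 18, -33, 21, -20]
  -20 < parent 18 at index 1, swap → [-39, -20, -33, 21, 18]
Insert 29:
  append 29 at index 5 → [-39, -20, -33, 21, 18, 29] (no swap needed)
Insert -10:
  append -10 at index 6 → [-39, -20, -33, 21, 18, 29, -10] (no swap needed)
Insert 44:
  append 44 at index 7 → [-39, -20, -33, 21, 18, 29, -10, 44] (no swap needed)
Insert 37:
  append 37 at index 8 → [-39, -20, -33, 21, 18, 29, -10, 44, 37] (no swap needed)
Insert 42:
  append 42 at index 9 → [-39, -20, -33, 21, 18, 29, -10, 44, 37, 42] (no swap needed)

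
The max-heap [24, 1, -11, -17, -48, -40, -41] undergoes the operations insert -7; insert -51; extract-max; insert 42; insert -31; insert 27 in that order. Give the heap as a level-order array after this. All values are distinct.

[42, 27, -11, -7, 1, -40, -41, -51, -17, -48, -31]

insert -7:
  append -7 at index 7 → [24, 1, -11, -17, -48, -40, -41, -7]
  -7 > parent -17 at index 3, swap → [24, 1, -11, -7, -48, -40, -41, -17]
insert -51:
  append -51 at index 8 → [24, 1, -11, -7, -48, -40, -41, -17, -51] (no swap needed)
extract-max → returns 24:
  remove root 24; move last element -51 to root → [-51, 1, -11, -7, -48, -40, -41, -17]
  -51 vs larger child 1 at index 1, swap → [1, -51, -11, -7, -48, -40, -41, -17]
  -51 vs larger child -7 at index 3, swap → [1, -7, -11, -51, -48, -40, -41, -17]
  -51 vs only child -17 at index 7, swap → [1, -7, -11, -17, -48, -40, -41, -51]
insert 42:
  append 42 at index 8 → [1, -7, -11, -17, -48, -40, -41, -51, 42]
  42 > parent -17 at index 3, swap → [1, -7, -11, 42, -48, -40, -41, -51, -17]
  42 > parent -7 at index 1, swap → [1, 42, -11, -7, -48, -40, -41, -51, -17]
  42 > parent 1 at index 0, swap → [42, 1, -11, -7, -48, -40, -41, -51, -17]
insert -31:
  append -31 at index 9 → [42, 1, -11, -7, -48, -40, -41, -51, -17, -31]
  -31 > parent -48 at index 4, swap → [42, 1, -11, -7, -31, -40, -41, -51, -17, -48]
insert 27:
  append 27 at index 10 → [42, 1, -11, -7, -31, -40, -41, -51, -17, -48, 27]
  27 > parent -31 at index 4, swap → [42, 1, -11, -7, 27, -40, -41, -51, -17, -48, -31]
  27 > parent 1 at index 1, swap → [42, 27, -11, -7, 1, -40, -41, -51, -17, -48, -31]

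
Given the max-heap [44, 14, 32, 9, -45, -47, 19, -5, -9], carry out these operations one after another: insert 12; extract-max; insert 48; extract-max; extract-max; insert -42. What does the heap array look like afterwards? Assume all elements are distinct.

insert 12:
  append 12 at index 9 → [44, 14, 32, 9, -45, -47, 19, -5, -9, 12]
  12 > parent -45 at index 4, swap → [44, 14, 32, 9, 12, -47, 19, -5, -9, -45]
extract-max → returns 44:
  remove root 44; move last element -45 to root → [-45, 14, 32, 9, 12, -47, 19, -5, -9]
  -45 vs larger child 32 at index 2, swap → [32, 14, -45, 9, 12, -47, 19, -5, -9]
  -45 vs larger child 19 at index 6, swap → [32, 14, 19, 9, 12, -47, -45, -5, -9]
insert 48:
  append 48 at index 9 → [32, 14, 19, 9, 12, -47, -45, -5, -9, 48]
  48 > parent 12 at index 4, swap → [32, 14, 19, 9, 48, -47, -45, -5, -9, 12]
  48 > parent 14 at index 1, swap → [32, 48, 19, 9, 14, -47, -45, -5, -9, 12]
  48 > parent 32 at index 0, swap → [48, 32, 19, 9, 14, -47, -45, -5, -9, 12]
extract-max → returns 48:
  remove root 48; move last element 12 to root → [12, 32, 19, 9, 14, -47, -45, -5, -9]
  12 vs larger child 32 at index 1, swap → [32, 12, 19, 9, 14, -47, -45, -5, -9]
  12 vs larger child 14 at index 4, swap → [32, 14, 19, 9, 12, -47, -45, -5, -9]
extract-max → returns 32:
  remove root 32; move last element -9 to root → [-9, 14, 19, 9, 12, -47, -45, -5]
  -9 vs larger child 19 at index 2, swap → [19, 14, -9, 9, 12, -47, -45, -5]
insert -42:
  append -42 at index 8 → [19, 14, -9, 9, 12, -47, -45, -5, -42] (no swap needed)

[19, 14, -9, 9, 12, -47, -45, -5, -42]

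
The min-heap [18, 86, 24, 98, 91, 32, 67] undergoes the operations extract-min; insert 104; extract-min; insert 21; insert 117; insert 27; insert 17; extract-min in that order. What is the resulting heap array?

[21, 27, 32, 86, 91, 104, 67, 117, 98]

extract-min → returns 18:
  remove root 18; move last element 67 to root → [67, 86, 24, 98, 91, 32]
  67 vs smaller child 24 at index 2, swap → [24, 86, 67, 98, 91, 32]
  67 vs only child 32 at index 5, swap → [24, 86, 32, 98, 91, 67]
insert 104:
  append 104 at index 6 → [24, 86, 32, 98, 91, 67, 104] (no swap needed)
extract-min → returns 24:
  remove root 24; move last element 104 to root → [104, 86, 32, 98, 91, 67]
  104 vs smaller child 32 at index 2, swap → [32, 86, 104, 98, 91, 67]
  104 vs only child 67 at index 5, swap → [32, 86, 67, 98, 91, 104]
insert 21:
  append 21 at index 6 → [32, 86, 67, 98, 91, 104, 21]
  21 < parent 67 at index 2, swap → [32, 86, 21, 98, 91, 104, 67]
  21 < parent 32 at index 0, swap → [21, 86, 32, 98, 91, 104, 67]
insert 117:
  append 117 at index 7 → [21, 86, 32, 98, 91, 104, 67, 117] (no swap needed)
insert 27:
  append 27 at index 8 → [21, 86, 32, 98, 91, 104, 67, 117, 27]
  27 < parent 98 at index 3, swap → [21, 86, 32, 27, 91, 104, 67, 117, 98]
  27 < parent 86 at index 1, swap → [21, 27, 32, 86, 91, 104, 67, 117, 98]
insert 17:
  append 17 at index 9 → [21, 27, 32, 86, 91, 104, 67, 117, 98, 17]
  17 < parent 91 at index 4, swap → [21, 27, 32, 86, 17, 104, 67, 117, 98, 91]
  17 < parent 27 at index 1, swap → [21, 17, 32, 86, 27, 104, 67, 117, 98, 91]
  17 < parent 21 at index 0, swap → [17, 21, 32, 86, 27, 104, 67, 117, 98, 91]
extract-min → returns 17:
  remove root 17; move last element 91 to root → [91, 21, 32, 86, 27, 104, 67, 117, 98]
  91 vs smaller child 21 at index 1, swap → [21, 91, 32, 86, 27, 104, 67, 117, 98]
  91 vs smaller child 27 at index 4, swap → [21, 27, 32, 86, 91, 104, 67, 117, 98]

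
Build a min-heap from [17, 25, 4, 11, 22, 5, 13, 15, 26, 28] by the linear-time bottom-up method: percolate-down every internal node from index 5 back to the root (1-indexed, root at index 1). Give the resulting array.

sift down from index 5: already satisfies heap property
sift down from index 4: already satisfies heap property
sift down from index 3: already satisfies heap property
sift down from index 2:
  25 vs smaller child 11 at index 4, swap → [17, 11, 4, 25, 22, 5, 13, 15, 26, 28]
  25 vs smaller child 15 at index 8, swap → [17, 11, 4, 15, 22, 5, 13, 25, 26, 28]
sift down from index 1:
  17 vs smaller child 4 at index 3, swap → [4, 11, 17, 15, 22, 5, 13, 25, 26, 28]
  17 vs smaller child 5 at index 6, swap → [4, 11, 5, 15, 22, 17, 13, 25, 26, 28]

[4, 11, 5, 15, 22, 17, 13, 25, 26, 28]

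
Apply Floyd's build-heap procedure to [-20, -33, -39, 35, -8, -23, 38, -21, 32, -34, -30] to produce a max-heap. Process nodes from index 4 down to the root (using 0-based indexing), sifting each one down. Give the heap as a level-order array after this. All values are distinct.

sift down from index 4: already satisfies heap property
sift down from index 3: already satisfies heap property
sift down from index 2:
  -39 vs larger child 38 at index 6, swap → [-20, -33, 38, 35, -8, -23, -39, -21, 32, -34, -30]
sift down from index 1:
  -33 vs larger child 35 at index 3, swap → [-20, 35, 38, -33, -8, -23, -39, -21, 32, -34, -30]
  -33 vs larger child 32 at index 8, swap → [-20, 35, 38, 32, -8, -23, -39, -21, -33, -34, -30]
sift down from index 0:
  -20 vs larger child 38 at index 2, swap → [38, 35, -20, 32, -8, -23, -39, -21, -33, -34, -30]

[38, 35, -20, 32, -8, -23, -39, -21, -33, -34, -30]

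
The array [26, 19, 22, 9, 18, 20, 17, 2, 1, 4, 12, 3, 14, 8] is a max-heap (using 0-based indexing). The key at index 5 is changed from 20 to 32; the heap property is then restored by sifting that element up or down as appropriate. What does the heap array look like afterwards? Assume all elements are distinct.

[32, 19, 26, 9, 18, 22, 17, 2, 1, 4, 12, 3, 14, 8]

set index 5 from 20 to 32 → [26, 19, 22, 9, 18, 32, 17, 2, 1, 4, 12, 3, 14, 8]
32 > parent 22 at index 2, swap → [26, 19, 32, 9, 18, 22, 17, 2, 1, 4, 12, 3, 14, 8]
32 > parent 26 at index 0, swap → [32, 19, 26, 9, 18, 22, 17, 2, 1, 4, 12, 3, 14, 8]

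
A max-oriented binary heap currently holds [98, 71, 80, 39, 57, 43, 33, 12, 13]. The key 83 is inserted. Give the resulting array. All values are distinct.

[98, 83, 80, 39, 71, 43, 33, 12, 13, 57]

append 83 at index 9 → [98, 71, 80, 39, 57, 43, 33, 12, 13, 83]
83 > parent 57 at index 4, swap → [98, 71, 80, 39, 83, 43, 33, 12, 13, 57]
83 > parent 71 at index 1, swap → [98, 83, 80, 39, 71, 43, 33, 12, 13, 57]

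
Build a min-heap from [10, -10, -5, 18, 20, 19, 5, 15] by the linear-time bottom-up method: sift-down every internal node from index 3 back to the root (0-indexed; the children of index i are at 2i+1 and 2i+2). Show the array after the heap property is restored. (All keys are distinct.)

[-10, 10, -5, 15, 20, 19, 5, 18]

sift down from index 3:
  18 vs only child 15 at index 7, swap → [10, -10, -5, 15, 20, 19, 5, 18]
sift down from index 2: already satisfies heap property
sift down from index 1: already satisfies heap property
sift down from index 0:
  10 vs smaller child -10 at index 1, swap → [-10, 10, -5, 15, 20, 19, 5, 18]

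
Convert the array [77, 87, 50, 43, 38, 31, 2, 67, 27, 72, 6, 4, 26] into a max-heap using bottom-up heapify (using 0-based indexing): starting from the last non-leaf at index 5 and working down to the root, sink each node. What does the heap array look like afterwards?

sift down from index 5: already satisfies heap property
sift down from index 4:
  38 vs larger child 72 at index 9, swap → [77, 87, 50, 43, 72, 31, 2, 67, 27, 38, 6, 4, 26]
sift down from index 3:
  43 vs larger child 67 at index 7, swap → [77, 87, 50, 67, 72, 31, 2, 43, 27, 38, 6, 4, 26]
sift down from index 2: already satisfies heap property
sift down from index 1: already satisfies heap property
sift down from index 0:
  77 vs larger child 87 at index 1, swap → [87, 77, 50, 67, 72, 31, 2, 43, 27, 38, 6, 4, 26]

[87, 77, 50, 67, 72, 31, 2, 43, 27, 38, 6, 4, 26]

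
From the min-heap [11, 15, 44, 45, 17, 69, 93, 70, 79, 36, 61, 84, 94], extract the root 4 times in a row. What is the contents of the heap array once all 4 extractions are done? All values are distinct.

[44, 45, 69, 70, 61, 94, 93, 84, 79]

extract-min #1 returns 11:
  remove root 11; move last element 94 to root → [94, 15, 44, 45, 17, 69, 93, 70, 79, 36, 61, 84]
  94 vs smaller child 15 at index 1, swap → [15, 94, 44, 45, 17, 69, 93, 70, 79, 36, 61, 84]
  94 vs smaller child 17 at index 4, swap → [15, 17, 44, 45, 94, 69, 93, 70, 79, 36, 61, 84]
  94 vs smaller child 36 at index 9, swap → [15, 17, 44, 45, 36, 69, 93, 70, 79, 94, 61, 84]
extract-min #2 returns 15:
  remove root 15; move last element 84 to root → [84, 17, 44, 45, 36, 69, 93, 70, 79, 94, 61]
  84 vs smaller child 17 at index 1, swap → [17, 84, 44, 45, 36, 69, 93, 70, 79, 94, 61]
  84 vs smaller child 36 at index 4, swap → [17, 36, 44, 45, 84, 69, 93, 70, 79, 94, 61]
  84 vs smaller child 61 at index 10, swap → [17, 36, 44, 45, 61, 69, 93, 70, 79, 94, 84]
extract-min #3 returns 17:
  remove root 17; move last element 84 to root → [84, 36, 44, 45, 61, 69, 93, 70, 79, 94]
  84 vs smaller child 36 at index 1, swap → [36, 84, 44, 45, 61, 69, 93, 70, 79, 94]
  84 vs smaller child 45 at index 3, swap → [36, 45, 44, 84, 61, 69, 93, 70, 79, 94]
  84 vs smaller child 70 at index 7, swap → [36, 45, 44, 70, 61, 69, 93, 84, 79, 94]
extract-min #4 returns 36:
  remove root 36; move last element 94 to root → [94, 45, 44, 70, 61, 69, 93, 84, 79]
  94 vs smaller child 44 at index 2, swap → [44, 45, 94, 70, 61, 69, 93, 84, 79]
  94 vs smaller child 69 at index 5, swap → [44, 45, 69, 70, 61, 94, 93, 84, 79]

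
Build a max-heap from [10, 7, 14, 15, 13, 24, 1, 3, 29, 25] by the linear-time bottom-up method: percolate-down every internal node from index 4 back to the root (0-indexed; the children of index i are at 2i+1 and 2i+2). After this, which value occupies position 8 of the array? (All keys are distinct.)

sift down from index 4:
  13 vs only child 25 at index 9, swap → [10, 7, 14, 15, 25, 24, 1, 3, 29, 13]
sift down from index 3:
  15 vs larger child 29 at index 8, swap → [10, 7, 14, 29, 25, 24, 1, 3, 15, 13]
sift down from index 2:
  14 vs larger child 24 at index 5, swap → [10, 7, 24, 29, 25, 14, 1, 3, 15, 13]
sift down from index 1:
  7 vs larger child 29 at index 3, swap → [10, 29, 24, 7, 25, 14, 1, 3, 15, 13]
  7 vs larger child 15 at index 8, swap → [10, 29, 24, 15, 25, 14, 1, 3, 7, 13]
sift down from index 0:
  10 vs larger child 29 at index 1, swap → [29, 10, 24, 15, 25, 14, 1, 3, 7, 13]
  10 vs larger child 25 at index 4, swap → [29, 25, 24, 15, 10, 14, 1, 3, 7, 13]
  10 vs only child 13 at index 9, swap → [29, 25, 24, 15, 13, 14, 1, 3, 7, 10]
resulting array: [29, 25, 24, 15, 13, 14, 1, 3, 7, 10]

7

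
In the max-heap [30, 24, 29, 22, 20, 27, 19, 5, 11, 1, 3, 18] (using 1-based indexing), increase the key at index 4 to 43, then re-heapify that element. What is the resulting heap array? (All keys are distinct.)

set index 4 from 22 to 43 → [30, 24, 29, 43, 20, 27, 19, 5, 11, 1, 3, 18]
43 > parent 24 at index 2, swap → [30, 43, 29, 24, 20, 27, 19, 5, 11, 1, 3, 18]
43 > parent 30 at index 1, swap → [43, 30, 29, 24, 20, 27, 19, 5, 11, 1, 3, 18]

[43, 30, 29, 24, 20, 27, 19, 5, 11, 1, 3, 18]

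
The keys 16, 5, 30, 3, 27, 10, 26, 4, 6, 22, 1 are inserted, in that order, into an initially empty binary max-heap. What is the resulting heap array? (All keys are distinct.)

[30, 27, 26, 6, 22, 10, 16, 3, 4, 5, 1]

Insert 16:
  append 16 at index 0 → [16] (no swap needed)
Insert 5:
  append 5 at index 1 → [16, 5] (no swap needed)
Insert 30:
  append 30 at index 2 → [16, 5, 30]
  30 > parent 16 at index 0, swap → [30, 5, 16]
Insert 3:
  append 3 at index 3 → [30, 5, 16, 3] (no swap needed)
Insert 27:
  append 27 at index 4 → [30, 5, 16, 3, 27]
  27 > parent 5 at index 1, swap → [30, 27, 16, 3, 5]
Insert 10:
  append 10 at index 5 → [30, 27, 16, 3, 5, 10] (no swap needed)
Insert 26:
  append 26 at index 6 → [30, 27, 16, 3, 5, 10, 26]
  26 > parent 16 at index 2, swap → [30, 27, 26, 3, 5, 10, 16]
Insert 4:
  append 4 at index 7 → [30, 27, 26, 3, 5, 10, 16, 4]
  4 > parent 3 at index 3, swap → [30, 27, 26, 4, 5, 10, 16, 3]
Insert 6:
  append 6 at index 8 → [30, 27, 26, 4, 5, 10, 16, 3, 6]
  6 > parent 4 at index 3, swap → [30, 27, 26, 6, 5, 10, 16, 3, 4]
Insert 22:
  append 22 at index 9 → [30, 27, 26, 6, 5, 10, 16, 3, 4, 22]
  22 > parent 5 at index 4, swap → [30, 27, 26, 6, 22, 10, 16, 3, 4, 5]
Insert 1:
  append 1 at index 10 → [30, 27, 26, 6, 22, 10, 16, 3, 4, 5, 1] (no swap needed)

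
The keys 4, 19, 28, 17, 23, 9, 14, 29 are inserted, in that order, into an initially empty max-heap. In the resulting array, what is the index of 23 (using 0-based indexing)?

Insert 4:
  append 4 at index 0 → [4] (no swap needed)
Insert 19:
  append 19 at index 1 → [4, 19]
  19 > parent 4 at index 0, swap → [19, 4]
Insert 28:
  append 28 at index 2 → [19, 4, 28]
  28 > parent 19 at index 0, swap → [28, 4, 19]
Insert 17:
  append 17 at index 3 → [28, 4, 19, 17]
  17 > parent 4 at index 1, swap → [28, 17, 19, 4]
Insert 23:
  append 23 at index 4 → [28, 17, 19, 4, 23]
  23 > parent 17 at index 1, swap → [28, 23, 19, 4, 17]
Insert 9:
  append 9 at index 5 → [28, 23, 19, 4, 17, 9] (no swap needed)
Insert 14:
  append 14 at index 6 → [28, 23, 19, 4, 17, 9, 14] (no swap needed)
Insert 29:
  append 29 at index 7 → [28, 23, 19, 4, 17, 9, 14, 29]
  29 > parent 4 at index 3, swap → [28, 23, 19, 29, 17, 9, 14, 4]
  29 > parent 23 at index 1, swap → [28, 29, 19, 23, 17, 9, 14, 4]
  29 > parent 28 at index 0, swap → [29, 28, 19, 23, 17, 9, 14, 4]
resulting array: [29, 28, 19, 23, 17, 9, 14, 4]

3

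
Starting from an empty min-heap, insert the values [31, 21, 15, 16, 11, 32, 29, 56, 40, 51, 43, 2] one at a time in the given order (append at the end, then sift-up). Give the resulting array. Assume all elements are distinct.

[2, 15, 11, 31, 16, 21, 29, 56, 40, 51, 43, 32]

Insert 31:
  append 31 at index 0 → [31] (no swap needed)
Insert 21:
  append 21 at index 1 → [31, 21]
  21 < parent 31 at index 0, swap → [21, 31]
Insert 15:
  append 15 at index 2 → [21, 31, 15]
  15 < parent 21 at index 0, swap → [15, 31, 21]
Insert 16:
  append 16 at index 3 → [15, 31, 21, 16]
  16 < parent 31 at index 1, swap → [15, 16, 21, 31]
Insert 11:
  append 11 at index 4 → [15, 16, 21, 31, 11]
  11 < parent 16 at index 1, swap → [15, 11, 21, 31, 16]
  11 < parent 15 at index 0, swap → [11, 15, 21, 31, 16]
Insert 32:
  append 32 at index 5 → [11, 15, 21, 31, 16, 32] (no swap needed)
Insert 29:
  append 29 at index 6 → [11, 15, 21, 31, 16, 32, 29] (no swap needed)
Insert 56:
  append 56 at index 7 → [11, 15, 21, 31, 16, 32, 29, 56] (no swap needed)
Insert 40:
  append 40 at index 8 → [11, 15, 21, 31, 16, 32, 29, 56, 40] (no swap needed)
Insert 51:
  append 51 at index 9 → [11, 15, 21, 31, 16, 32, 29, 56, 40, 51] (no swap needed)
Insert 43:
  append 43 at index 10 → [11, 15, 21, 31, 16, 32, 29, 56, 40, 51, 43] (no swap needed)
Insert 2:
  append 2 at index 11 → [11, 15, 21, 31, 16, 32, 29, 56, 40, 51, 43, 2]
  2 < parent 32 at index 5, swap → [11, 15, 21, 31, 16, 2, 29, 56, 40, 51, 43, 32]
  2 < parent 21 at index 2, swap → [11, 15, 2, 31, 16, 21, 29, 56, 40, 51, 43, 32]
  2 < parent 11 at index 0, swap → [2, 15, 11, 31, 16, 21, 29, 56, 40, 51, 43, 32]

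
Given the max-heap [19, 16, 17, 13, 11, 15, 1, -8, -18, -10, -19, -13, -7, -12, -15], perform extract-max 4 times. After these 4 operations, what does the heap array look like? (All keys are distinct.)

[13, 11, 1, -8, -10, -7, -15, -12, -18, -13, -19]

extract-max #1 returns 19:
  remove root 19; move last element -15 to root → [-15, 16, 17, 13, 11, 15, 1, -8, -18, -10, -19, -13, -7, -12]
  -15 vs larger child 17 at index 2, swap → [17, 16, -15, 13, 11, 15, 1, -8, -18, -10, -19, -13, -7, -12]
  -15 vs larger child 15 at index 5, swap → [17, 16, 15, 13, 11, -15, 1, -8, -18, -10, -19, -13, -7, -12]
  -15 vs larger child -7 at index 12, swap → [17, 16, 15, 13, 11, -7, 1, -8, -18, -10, -19, -13, -15, -12]
extract-max #2 returns 17:
  remove root 17; move last element -12 to root → [-12, 16, 15, 13, 11, -7, 1, -8, -18, -10, -19, -13, -15]
  -12 vs larger child 16 at index 1, swap → [16, -12, 15, 13, 11, -7, 1, -8, -18, -10, -19, -13, -15]
  -12 vs larger child 13 at index 3, swap → [16, 13, 15, -12, 11, -7, 1, -8, -18, -10, -19, -13, -15]
  -12 vs larger child -8 at index 7, swap → [16, 13, 15, -8, 11, -7, 1, -12, -18, -10, -19, -13, -15]
extract-max #3 returns 16:
  remove root 16; move last element -15 to root → [-15, 13, 15, -8, 11, -7, 1, -12, -18, -10, -19, -13]
  -15 vs larger child 15 at index 2, swap → [15, 13, -15, -8, 11, -7, 1, -12, -18, -10, -19, -13]
  -15 vs larger child 1 at index 6, swap → [15, 13, 1, -8, 11, -7, -15, -12, -18, -10, -19, -13]
extract-max #4 returns 15:
  remove root 15; move last element -13 to root → [-13, 13, 1, -8, 11, -7, -15, -12, -18, -10, -19]
  -13 vs larger child 13 at index 1, swap → [13, -13, 1, -8, 11, -7, -15, -12, -18, -10, -19]
  -13 vs larger child 11 at index 4, swap → [13, 11, 1, -8, -13, -7, -15, -12, -18, -10, -19]
  -13 vs larger child -10 at index 9, swap → [13, 11, 1, -8, -10, -7, -15, -12, -18, -13, -19]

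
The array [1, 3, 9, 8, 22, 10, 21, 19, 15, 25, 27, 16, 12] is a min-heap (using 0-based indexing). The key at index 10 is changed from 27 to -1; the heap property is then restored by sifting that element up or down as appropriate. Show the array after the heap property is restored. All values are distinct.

[-1, 1, 9, 8, 3, 10, 21, 19, 15, 25, 22, 16, 12]

set index 10 from 27 to -1 → [1, 3, 9, 8, 22, 10, 21, 19, 15, 25, -1, 16, 12]
-1 < parent 22 at index 4, swap → [1, 3, 9, 8, -1, 10, 21, 19, 15, 25, 22, 16, 12]
-1 < parent 3 at index 1, swap → [1, -1, 9, 8, 3, 10, 21, 19, 15, 25, 22, 16, 12]
-1 < parent 1 at index 0, swap → [-1, 1, 9, 8, 3, 10, 21, 19, 15, 25, 22, 16, 12]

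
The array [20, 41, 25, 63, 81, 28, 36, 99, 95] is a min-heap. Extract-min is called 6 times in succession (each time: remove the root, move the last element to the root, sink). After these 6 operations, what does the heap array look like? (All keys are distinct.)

[81, 99, 95]

extract-min #1 returns 20:
  remove root 20; move last element 95 to root → [95, 41, 25, 63, 81, 28, 36, 99]
  95 vs smaller child 25 at index 2, swap → [25, 41, 95, 63, 81, 28, 36, 99]
  95 vs smaller child 28 at index 5, swap → [25, 41, 28, 63, 81, 95, 36, 99]
extract-min #2 returns 25:
  remove root 25; move last element 99 to root → [99, 41, 28, 63, 81, 95, 36]
  99 vs smaller child 28 at index 2, swap → [28, 41, 99, 63, 81, 95, 36]
  99 vs smaller child 36 at index 6, swap → [28, 41, 36, 63, 81, 95, 99]
extract-min #3 returns 28:
  remove root 28; move last element 99 to root → [99, 41, 36, 63, 81, 95]
  99 vs smaller child 36 at index 2, swap → [36, 41, 99, 63, 81, 95]
  99 vs only child 95 at index 5, swap → [36, 41, 95, 63, 81, 99]
extract-min #4 returns 36:
  remove root 36; move last element 99 to root → [99, 41, 95, 63, 81]
  99 vs smaller child 41 at index 1, swap → [41, 99, 95, 63, 81]
  99 vs smaller child 63 at index 3, swap → [41, 63, 95, 99, 81]
extract-min #5 returns 41:
  remove root 41; move last element 81 to root → [81, 63, 95, 99]
  81 vs smaller child 63 at index 1, swap → [63, 81, 95, 99]
extract-min #6 returns 63:
  remove root 63; move last element 99 to root → [99, 81, 95]
  99 vs smaller child 81 at index 1, swap → [81, 99, 95]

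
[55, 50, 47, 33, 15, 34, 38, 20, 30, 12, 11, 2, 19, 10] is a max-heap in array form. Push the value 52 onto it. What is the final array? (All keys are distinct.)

[55, 50, 52, 33, 15, 34, 47, 20, 30, 12, 11, 2, 19, 10, 38]

append 52 at index 14 → [55, 50, 47, 33, 15, 34, 38, 20, 30, 12, 11, 2, 19, 10, 52]
52 > parent 38 at index 6, swap → [55, 50, 47, 33, 15, 34, 52, 20, 30, 12, 11, 2, 19, 10, 38]
52 > parent 47 at index 2, swap → [55, 50, 52, 33, 15, 34, 47, 20, 30, 12, 11, 2, 19, 10, 38]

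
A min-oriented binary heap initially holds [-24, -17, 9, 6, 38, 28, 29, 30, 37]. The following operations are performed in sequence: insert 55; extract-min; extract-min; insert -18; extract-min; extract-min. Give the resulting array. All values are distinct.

insert 55:
  append 55 at index 9 → [-24, -17, 9, 6, 38, 28, 29, 30, 37, 55] (no swap needed)
extract-min → returns -24:
  remove root -24; move last element 55 to root → [55, -17, 9, 6, 38, 28, 29, 30, 37]
  55 vs smaller child -17 at index 1, swap → [-17, 55, 9, 6, 38, 28, 29, 30, 37]
  55 vs smaller child 6 at index 3, swap → [-17, 6, 9, 55, 38, 28, 29, 30, 37]
  55 vs smaller child 30 at index 7, swap → [-17, 6, 9, 30, 38, 28, 29, 55, 37]
extract-min → returns -17:
  remove root -17; move last element 37 to root → [37, 6, 9, 30, 38, 28, 29, 55]
  37 vs smaller child 6 at index 1, swap → [6, 37, 9, 30, 38, 28, 29, 55]
  37 vs smaller child 30 at index 3, swap → [6, 30, 9, 37, 38, 28, 29, 55]
insert -18:
  append -18 at index 8 → [6, 30, 9, 37, 38, 28, 29, 55, -18]
  -18 < parent 37 at index 3, swap → [6, 30, 9, -18, 38, 28, 29, 55, 37]
  -18 < parent 30 at index 1, swap → [6, -18, 9, 30, 38, 28, 29, 55, 37]
  -18 < parent 6 at index 0, swap → [-18, 6, 9, 30, 38, 28, 29, 55, 37]
extract-min → returns -18:
  remove root -18; move last element 37 to root → [37, 6, 9, 30, 38, 28, 29, 55]
  37 vs smaller child 6 at index 1, swap → [6, 37, 9, 30, 38, 28, 29, 55]
  37 vs smaller child 30 at index 3, swap → [6, 30, 9, 37, 38, 28, 29, 55]
extract-min → returns 6:
  remove root 6; move last element 55 to root → [55, 30, 9, 37, 38, 28, 29]
  55 vs smaller child 9 at index 2, swap → [9, 30, 55, 37, 38, 28, 29]
  55 vs smaller child 28 at index 5, swap → [9, 30, 28, 37, 38, 55, 29]

[9, 30, 28, 37, 38, 55, 29]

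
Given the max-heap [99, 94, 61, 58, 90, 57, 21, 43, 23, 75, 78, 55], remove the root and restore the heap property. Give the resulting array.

[94, 90, 61, 58, 78, 57, 21, 43, 23, 75, 55]

remove root 99; move last element 55 to root → [55, 94, 61, 58, 90, 57, 21, 43, 23, 75, 78]
55 vs larger child 94 at index 1, swap → [94, 55, 61, 58, 90, 57, 21, 43, 23, 75, 78]
55 vs larger child 90 at index 4, swap → [94, 90, 61, 58, 55, 57, 21, 43, 23, 75, 78]
55 vs larger child 78 at index 10, swap → [94, 90, 61, 58, 78, 57, 21, 43, 23, 75, 55]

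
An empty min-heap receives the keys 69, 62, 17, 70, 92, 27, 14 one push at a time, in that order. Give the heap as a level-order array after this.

[14, 69, 17, 70, 92, 62, 27]

Insert 69:
  append 69 at index 0 → [69] (no swap needed)
Insert 62:
  append 62 at index 1 → [69, 62]
  62 < parent 69 at index 0, swap → [62, 69]
Insert 17:
  append 17 at index 2 → [62, 69, 17]
  17 < parent 62 at index 0, swap → [17, 69, 62]
Insert 70:
  append 70 at index 3 → [17, 69, 62, 70] (no swap needed)
Insert 92:
  append 92 at index 4 → [17, 69, 62, 70, 92] (no swap needed)
Insert 27:
  append 27 at index 5 → [17, 69, 62, 70, 92, 27]
  27 < parent 62 at index 2, swap → [17, 69, 27, 70, 92, 62]
Insert 14:
  append 14 at index 6 → [17, 69, 27, 70, 92, 62, 14]
  14 < parent 27 at index 2, swap → [17, 69, 14, 70, 92, 62, 27]
  14 < parent 17 at index 0, swap → [14, 69, 17, 70, 92, 62, 27]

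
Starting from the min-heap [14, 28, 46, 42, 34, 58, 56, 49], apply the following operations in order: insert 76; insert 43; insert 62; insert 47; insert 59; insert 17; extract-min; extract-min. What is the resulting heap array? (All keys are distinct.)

insert 76:
  append 76 at index 8 → [14, 28, 46, 42, 34, 58, 56, 49, 76] (no swap needed)
insert 43:
  append 43 at index 9 → [14, 28, 46, 42, 34, 58, 56, 49, 76, 43] (no swap needed)
insert 62:
  append 62 at index 10 → [14, 28, 46, 42, 34, 58, 56, 49, 76, 43, 62] (no swap needed)
insert 47:
  append 47 at index 11 → [14, 28, 46, 42, 34, 58, 56, 49, 76, 43, 62, 47]
  47 < parent 58 at index 5, swap → [14, 28, 46, 42, 34, 47, 56, 49, 76, 43, 62, 58]
insert 59:
  append 59 at index 12 → [14, 28, 46, 42, 34, 47, 56, 49, 76, 43, 62, 58, 59] (no swap needed)
insert 17:
  append 17 at index 13 → [14, 28, 46, 42, 34, 47, 56, 49, 76, 43, 62, 58, 59, 17]
  17 < parent 56 at index 6, swap → [14, 28, 46, 42, 34, 47, 17, 49, 76, 43, 62, 58, 59, 56]
  17 < parent 46 at index 2, swap → [14, 28, 17, 42, 34, 47, 46, 49, 76, 43, 62, 58, 59, 56]
extract-min → returns 14:
  remove root 14; move last element 56 to root → [56, 28, 17, 42, 34, 47, 46, 49, 76, 43, 62, 58, 59]
  56 vs smaller child 17 at index 2, swap → [17, 28, 56, 42, 34, 47, 46, 49, 76, 43, 62, 58, 59]
  56 vs smaller child 46 at index 6, swap → [17, 28, 46, 42, 34, 47, 56, 49, 76, 43, 62, 58, 59]
extract-min → returns 17:
  remove root 17; move last element 59 to root → [59, 28, 46, 42, 34, 47, 56, 49, 76, 43, 62, 58]
  59 vs smaller child 28 at index 1, swap → [28, 59, 46, 42, 34, 47, 56, 49, 76, 43, 62, 58]
  59 vs smaller child 34 at index 4, swap → [28, 34, 46, 42, 59, 47, 56, 49, 76, 43, 62, 58]
  59 vs smaller child 43 at index 9, swap → [28, 34, 46, 42, 43, 47, 56, 49, 76, 59, 62, 58]

[28, 34, 46, 42, 43, 47, 56, 49, 76, 59, 62, 58]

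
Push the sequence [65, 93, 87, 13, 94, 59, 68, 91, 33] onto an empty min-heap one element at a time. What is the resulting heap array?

[13, 33, 59, 65, 94, 87, 68, 93, 91]

Insert 65:
  append 65 at index 0 → [65] (no swap needed)
Insert 93:
  append 93 at index 1 → [65, 93] (no swap needed)
Insert 87:
  append 87 at index 2 → [65, 93, 87] (no swap needed)
Insert 13:
  append 13 at index 3 → [65, 93, 87, 13]
  13 < parent 93 at index 1, swap → [65, 13, 87, 93]
  13 < parent 65 at index 0, swap → [13, 65, 87, 93]
Insert 94:
  append 94 at index 4 → [13, 65, 87, 93, 94] (no swap needed)
Insert 59:
  append 59 at index 5 → [13, 65, 87, 93, 94, 59]
  59 < parent 87 at index 2, swap → [13, 65, 59, 93, 94, 87]
Insert 68:
  append 68 at index 6 → [13, 65, 59, 93, 94, 87, 68] (no swap needed)
Insert 91:
  append 91 at index 7 → [13, 65, 59, 93, 94, 87, 68, 91]
  91 < parent 93 at index 3, swap → [13, 65, 59, 91, 94, 87, 68, 93]
Insert 33:
  append 33 at index 8 → [13, 65, 59, 91, 94, 87, 68, 93, 33]
  33 < parent 91 at index 3, swap → [13, 65, 59, 33, 94, 87, 68, 93, 91]
  33 < parent 65 at index 1, swap → [13, 33, 59, 65, 94, 87, 68, 93, 91]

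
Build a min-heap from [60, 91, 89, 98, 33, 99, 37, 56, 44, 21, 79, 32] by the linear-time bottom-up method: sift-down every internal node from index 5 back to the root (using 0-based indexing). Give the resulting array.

sift down from index 5:
  99 vs only child 32 at index 11, swap → [60, 91, 89, 98, 33, 32, 37, 56, 44, 21, 79, 99]
sift down from index 4:
  33 vs smaller child 21 at index 9, swap → [60, 91, 89, 98, 21, 32, 37, 56, 44, 33, 79, 99]
sift down from index 3:
  98 vs smaller child 44 at index 8, swap → [60, 91, 89, 44, 21, 32, 37, 56, 98, 33, 79, 99]
sift down from index 2:
  89 vs smaller child 32 at index 5, swap → [60, 91, 32, 44, 21, 89, 37, 56, 98, 33, 79, 99]
sift down from index 1:
  91 vs smaller child 21 at index 4, swap → [60, 21, 32, 44, 91, 89, 37, 56, 98, 33, 79, 99]
  91 vs smaller child 33 at index 9, swap → [60, 21, 32, 44, 33, 89, 37, 56, 98, 91, 79, 99]
sift down from index 0:
  60 vs smaller child 21 at index 1, swap → [21, 60, 32, 44, 33, 89, 37, 56, 98, 91, 79, 99]
  60 vs smaller child 33 at index 4, swap → [21, 33, 32, 44, 60, 89, 37, 56, 98, 91, 79, 99]

[21, 33, 32, 44, 60, 89, 37, 56, 98, 91, 79, 99]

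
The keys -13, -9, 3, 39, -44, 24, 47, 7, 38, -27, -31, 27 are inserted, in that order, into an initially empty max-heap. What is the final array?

[47, 38, 39, 7, -27, 27, 24, -13, 3, -44, -31, -9]

Insert -13:
  append -13 at index 0 → [-13] (no swap needed)
Insert -9:
  append -9 at index 1 → [-13, -9]
  -9 > parent -13 at index 0, swap → [-9, -13]
Insert 3:
  append 3 at index 2 → [-9, -13, 3]
  3 > parent -9 at index 0, swap → [3, -13, -9]
Insert 39:
  append 39 at index 3 → [3, -13, -9, 39]
  39 > parent -13 at index 1, swap → [3, 39, -9, -13]
  39 > parent 3 at index 0, swap → [39, 3, -9, -13]
Insert -44:
  append -44 at index 4 → [39, 3, -9, -13, -44] (no swap needed)
Insert 24:
  append 24 at index 5 → [39, 3, -9, -13, -44, 24]
  24 > parent -9 at index 2, swap → [39, 3, 24, -13, -44, -9]
Insert 47:
  append 47 at index 6 → [39, 3, 24, -13, -44, -9, 47]
  47 > parent 24 at index 2, swap → [39, 3, 47, -13, -44, -9, 24]
  47 > parent 39 at index 0, swap → [47, 3, 39, -13, -44, -9, 24]
Insert 7:
  append 7 at index 7 → [47, 3, 39, -13, -44, -9, 24, 7]
  7 > parent -13 at index 3, swap → [47, 3, 39, 7, -44, -9, 24, -13]
  7 > parent 3 at index 1, swap → [47, 7, 39, 3, -44, -9, 24, -13]
Insert 38:
  append 38 at index 8 → [47, 7, 39, 3, -44, -9, 24, -13, 38]
  38 > parent 3 at index 3, swap → [47, 7, 39, 38, -44, -9, 24, -13, 3]
  38 > parent 7 at index 1, swap → [47, 38, 39, 7, -44, -9, 24, -13, 3]
Insert -27:
  append -27 at index 9 → [47, 38, 39, 7, -44, -9, 24, -13, 3, -27]
  -27 > parent -44 at index 4, swap → [47, 38, 39, 7, -27, -9, 24, -13, 3, -44]
Insert -31:
  append -31 at index 10 → [47, 38, 39, 7, -27, -9, 24, -13, 3, -44, -31] (no swap needed)
Insert 27:
  append 27 at index 11 → [47, 38, 39, 7, -27, -9, 24, -13, 3, -44, -31, 27]
  27 > parent -9 at index 5, swap → [47, 38, 39, 7, -27, 27, 24, -13, 3, -44, -31, -9]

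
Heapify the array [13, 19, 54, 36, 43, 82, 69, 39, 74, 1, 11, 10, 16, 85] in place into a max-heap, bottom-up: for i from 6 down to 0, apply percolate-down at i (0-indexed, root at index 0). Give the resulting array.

[85, 74, 82, 39, 43, 16, 69, 19, 36, 1, 11, 10, 13, 54]

sift down from index 6:
  69 vs only child 85 at index 13, swap → [13, 19, 54, 36, 43, 82, 85, 39, 74, 1, 11, 10, 16, 69]
sift down from index 5: already satisfies heap property
sift down from index 4: already satisfies heap property
sift down from index 3:
  36 vs larger child 74 at index 8, swap → [13, 19, 54, 74, 43, 82, 85, 39, 36, 1, 11, 10, 16, 69]
sift down from index 2:
  54 vs larger child 85 at index 6, swap → [13, 19, 85, 74, 43, 82, 54, 39, 36, 1, 11, 10, 16, 69]
  54 vs only child 69 at index 13, swap → [13, 19, 85, 74, 43, 82, 69, 39, 36, 1, 11, 10, 16, 54]
sift down from index 1:
  19 vs larger child 74 at index 3, swap → [13, 74, 85, 19, 43, 82, 69, 39, 36, 1, 11, 10, 16, 54]
  19 vs larger child 39 at index 7, swap → [13, 74, 85, 39, 43, 82, 69, 19, 36, 1, 11, 10, 16, 54]
sift down from index 0:
  13 vs larger child 85 at index 2, swap → [85, 74, 13, 39, 43, 82, 69, 19, 36, 1, 11, 10, 16, 54]
  13 vs larger child 82 at index 5, swap → [85, 74, 82, 39, 43, 13, 69, 19, 36, 1, 11, 10, 16, 54]
  13 vs larger child 16 at index 12, swap → [85, 74, 82, 39, 43, 16, 69, 19, 36, 1, 11, 10, 13, 54]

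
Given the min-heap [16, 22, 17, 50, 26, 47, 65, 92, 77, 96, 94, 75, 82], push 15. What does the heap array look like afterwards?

[15, 22, 16, 50, 26, 47, 17, 92, 77, 96, 94, 75, 82, 65]

append 15 at index 13 → [16, 22, 17, 50, 26, 47, 65, 92, 77, 96, 94, 75, 82, 15]
15 < parent 65 at index 6, swap → [16, 22, 17, 50, 26, 47, 15, 92, 77, 96, 94, 75, 82, 65]
15 < parent 17 at index 2, swap → [16, 22, 15, 50, 26, 47, 17, 92, 77, 96, 94, 75, 82, 65]
15 < parent 16 at index 0, swap → [15, 22, 16, 50, 26, 47, 17, 92, 77, 96, 94, 75, 82, 65]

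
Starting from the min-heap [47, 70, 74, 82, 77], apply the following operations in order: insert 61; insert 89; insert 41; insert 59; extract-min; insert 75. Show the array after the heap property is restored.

[47, 59, 61, 70, 77, 74, 89, 82, 75]

insert 61:
  append 61 at index 5 → [47, 70, 74, 82, 77, 61]
  61 < parent 74 at index 2, swap → [47, 70, 61, 82, 77, 74]
insert 89:
  append 89 at index 6 → [47, 70, 61, 82, 77, 74, 89] (no swap needed)
insert 41:
  append 41 at index 7 → [47, 70, 61, 82, 77, 74, 89, 41]
  41 < parent 82 at index 3, swap → [47, 70, 61, 41, 77, 74, 89, 82]
  41 < parent 70 at index 1, swap → [47, 41, 61, 70, 77, 74, 89, 82]
  41 < parent 47 at index 0, swap → [41, 47, 61, 70, 77, 74, 89, 82]
insert 59:
  append 59 at index 8 → [41, 47, 61, 70, 77, 74, 89, 82, 59]
  59 < parent 70 at index 3, swap → [41, 47, 61, 59, 77, 74, 89, 82, 70]
extract-min → returns 41:
  remove root 41; move last element 70 to root → [70, 47, 61, 59, 77, 74, 89, 82]
  70 vs smaller child 47 at index 1, swap → [47, 70, 61, 59, 77, 74, 89, 82]
  70 vs smaller child 59 at index 3, swap → [47, 59, 61, 70, 77, 74, 89, 82]
insert 75:
  append 75 at index 8 → [47, 59, 61, 70, 77, 74, 89, 82, 75] (no swap needed)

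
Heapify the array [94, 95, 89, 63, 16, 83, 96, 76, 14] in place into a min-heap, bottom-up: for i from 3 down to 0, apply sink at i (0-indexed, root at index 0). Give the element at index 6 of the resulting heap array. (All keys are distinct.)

sift down from index 3:
  63 vs smaller child 14 at index 8, swap → [94, 95, 89, 14, 16, 83, 96, 76, 63]
sift down from index 2:
  89 vs smaller child 83 at index 5, swap → [94, 95, 83, 14, 16, 89, 96, 76, 63]
sift down from index 1:
  95 vs smaller child 14 at index 3, swap → [94, 14, 83, 95, 16, 89, 96, 76, 63]
  95 vs smaller child 63 at index 8, swap → [94, 14, 83, 63, 16, 89, 96, 76, 95]
sift down from index 0:
  94 vs smaller child 14 at index 1, swap → [14, 94, 83, 63, 16, 89, 96, 76, 95]
  94 vs smaller child 16 at index 4, swap → [14, 16, 83, 63, 94, 89, 96, 76, 95]
resulting array: [14, 16, 83, 63, 94, 89, 96, 76, 95]

96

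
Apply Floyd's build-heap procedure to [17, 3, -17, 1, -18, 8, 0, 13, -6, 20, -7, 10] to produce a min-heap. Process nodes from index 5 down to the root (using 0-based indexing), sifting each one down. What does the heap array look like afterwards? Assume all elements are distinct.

[-18, -7, -17, -6, 3, 8, 0, 13, 1, 20, 17, 10]

sift down from index 5: already satisfies heap property
sift down from index 4: already satisfies heap property
sift down from index 3:
  1 vs smaller child -6 at index 8, swap → [17, 3, -17, -6, -18, 8, 0, 13, 1, 20, -7, 10]
sift down from index 2: already satisfies heap property
sift down from index 1:
  3 vs smaller child -18 at index 4, swap → [17, -18, -17, -6, 3, 8, 0, 13, 1, 20, -7, 10]
  3 vs smaller child -7 at index 10, swap → [17, -18, -17, -6, -7, 8, 0, 13, 1, 20, 3, 10]
sift down from index 0:
  17 vs smaller child -18 at index 1, swap → [-18, 17, -17, -6, -7, 8, 0, 13, 1, 20, 3, 10]
  17 vs smaller child -7 at index 4, swap → [-18, -7, -17, -6, 17, 8, 0, 13, 1, 20, 3, 10]
  17 vs smaller child 3 at index 10, swap → [-18, -7, -17, -6, 3, 8, 0, 13, 1, 20, 17, 10]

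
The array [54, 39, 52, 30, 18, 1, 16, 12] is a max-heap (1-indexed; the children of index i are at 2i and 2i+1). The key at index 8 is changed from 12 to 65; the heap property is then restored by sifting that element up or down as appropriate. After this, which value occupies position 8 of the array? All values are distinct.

30

set index 8 from 12 to 65 → [54, 39, 52, 30, 18, 1, 16, 65]
65 > parent 30 at index 4, swap → [54, 39, 52, 65, 18, 1, 16, 30]
65 > parent 39 at index 2, swap → [54, 65, 52, 39, 18, 1, 16, 30]
65 > parent 54 at index 1, swap → [65, 54, 52, 39, 18, 1, 16, 30]
resulting array: [65, 54, 52, 39, 18, 1, 16, 30]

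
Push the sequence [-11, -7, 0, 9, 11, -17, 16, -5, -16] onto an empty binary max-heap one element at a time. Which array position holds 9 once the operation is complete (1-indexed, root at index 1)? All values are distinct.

2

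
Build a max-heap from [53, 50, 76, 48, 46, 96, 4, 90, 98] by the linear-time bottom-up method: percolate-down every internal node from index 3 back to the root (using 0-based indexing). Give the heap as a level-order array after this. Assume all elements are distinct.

sift down from index 3:
  48 vs larger child 98 at index 8, swap → [53, 50, 76, 98, 46, 96, 4, 90, 48]
sift down from index 2:
  76 vs larger child 96 at index 5, swap → [53, 50, 96, 98, 46, 76, 4, 90, 48]
sift down from index 1:
  50 vs larger child 98 at index 3, swap → [53, 98, 96, 50, 46, 76, 4, 90, 48]
  50 vs larger child 90 at index 7, swap → [53, 98, 96, 90, 46, 76, 4, 50, 48]
sift down from index 0:
  53 vs larger child 98 at index 1, swap → [98, 53, 96, 90, 46, 76, 4, 50, 48]
  53 vs larger child 90 at index 3, swap → [98, 90, 96, 53, 46, 76, 4, 50, 48]

[98, 90, 96, 53, 46, 76, 4, 50, 48]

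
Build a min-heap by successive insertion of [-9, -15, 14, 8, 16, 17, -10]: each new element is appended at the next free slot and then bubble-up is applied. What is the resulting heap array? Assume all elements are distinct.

[-15, -9, -10, 8, 16, 17, 14]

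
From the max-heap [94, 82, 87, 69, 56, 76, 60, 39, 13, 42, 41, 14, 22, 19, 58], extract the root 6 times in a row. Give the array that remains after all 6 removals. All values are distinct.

[58, 56, 41, 39, 42, 14, 22, 19, 13]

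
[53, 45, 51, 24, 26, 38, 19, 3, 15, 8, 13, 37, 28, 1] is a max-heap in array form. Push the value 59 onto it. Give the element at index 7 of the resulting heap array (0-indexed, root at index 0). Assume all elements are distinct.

3

append 59 at index 14 → [53, 45, 51, 24, 26, 38, 19, 3, 15, 8, 13, 37, 28, 1, 59]
59 > parent 19 at index 6, swap → [53, 45, 51, 24, 26, 38, 59, 3, 15, 8, 13, 37, 28, 1, 19]
59 > parent 51 at index 2, swap → [53, 45, 59, 24, 26, 38, 51, 3, 15, 8, 13, 37, 28, 1, 19]
59 > parent 53 at index 0, swap → [59, 45, 53, 24, 26, 38, 51, 3, 15, 8, 13, 37, 28, 1, 19]
resulting array: [59, 45, 53, 24, 26, 38, 51, 3, 15, 8, 13, 37, 28, 1, 19]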